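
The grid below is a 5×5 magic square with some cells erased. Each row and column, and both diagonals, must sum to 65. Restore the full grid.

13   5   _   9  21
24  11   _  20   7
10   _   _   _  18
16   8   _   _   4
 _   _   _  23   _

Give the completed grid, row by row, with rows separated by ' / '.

13 5 17 9 21 / 24 11 3 20 7 / 10 22 14 1 18 / 16 8 25 12 4 / 2 19 6 23 15

From row 1, 65 − (13 + 5 + 9 + 21) gives (1,3) = 17.
From row 2, 65 − (24 + 11 + 20 + 7) gives (2,3) = 3.
Column 1 needs 65; the known cells sum to 63, so (5,1) = 2.
The remaining cell in column 5 is (5,5) = 65 − 50 = 15.
Anti-diagonal needs 65; the known cells sum to 51, so (3,3) = 14.
Main diagonal needs 65; the known cells sum to 53, so (4,4) = 12.
Using row 4: 16 + 8 + 12 + 4 + ? → (4,3) = 65 − 40 = 25.
The remaining cell in column 3 is (5,3) = 65 − 59 = 6.
Using column 4: 9 + 20 + 12 + 23 + ? → (3,4) = 65 − 64 = 1.
Row 3 needs 65; the known cells sum to 43, so (3,2) = 22.
Row 5 must total 65; the given cells sum to 46, so (5,2) = 19.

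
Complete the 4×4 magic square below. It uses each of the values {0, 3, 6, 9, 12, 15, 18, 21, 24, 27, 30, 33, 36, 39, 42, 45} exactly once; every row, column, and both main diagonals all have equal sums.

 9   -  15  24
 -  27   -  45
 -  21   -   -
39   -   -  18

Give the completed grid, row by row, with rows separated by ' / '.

9 42 15 24 / 12 27 6 45 / 30 21 36 3 / 39 0 33 18

The 16 entries sum to 360, so each line sums to 360/4 = 90.
Row 1: 9 + 15 + 24 + ? = 90, so (1,2) = 42.
The remaining cell in column 2 is (4,2) = 90 − 90 = 0.
Using column 4: 24 + 45 + 18 + ? → (3,4) = 90 − 87 = 3.
Using main diagonal: 9 + 27 + 18 + ? → (3,3) = 90 − 54 = 36.
The remaining cell in anti-diagonal is (2,3) = 90 − 84 = 6.
Using row 2: 27 + 6 + 45 + ? → (2,1) = 90 − 78 = 12.
From row 3, 90 − (21 + 36 + 3) gives (3,1) = 30.
Using row 4: 39 + 0 + 18 + ? → (4,3) = 90 − 57 = 33.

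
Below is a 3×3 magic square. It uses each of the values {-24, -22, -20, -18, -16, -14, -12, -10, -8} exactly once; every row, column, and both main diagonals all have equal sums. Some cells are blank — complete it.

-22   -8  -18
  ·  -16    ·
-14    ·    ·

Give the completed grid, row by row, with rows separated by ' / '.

The 9 entries sum to -144, so each line sums to -144/3 = -48.
The remaining cell in column 1 is (2,1) = -48 − (-36) = -12.
Column 2 needs -48; the known cells sum to -24, so (3,2) = -24.
Main diagonal: -22 + (-16) + ? = -48, so (3,3) = -10.
Row 2 needs -48; the known cells sum to -28, so (2,3) = -20.

-22 -8 -18 / -12 -16 -20 / -14 -24 -10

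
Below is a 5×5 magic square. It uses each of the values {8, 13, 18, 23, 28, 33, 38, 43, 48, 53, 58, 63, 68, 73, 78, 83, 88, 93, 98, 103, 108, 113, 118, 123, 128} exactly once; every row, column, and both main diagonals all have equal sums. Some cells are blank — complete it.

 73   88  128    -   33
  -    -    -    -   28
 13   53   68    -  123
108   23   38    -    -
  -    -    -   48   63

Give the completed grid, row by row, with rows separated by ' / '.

73 88 128 18 33 / 43 58 98 113 28 / 13 53 68 83 123 / 108 23 38 78 93 / 103 118 8 48 63

The 25 entries sum to 1700, so each line sums to 1700/5 = 340.
From row 1, 340 − (73 + 88 + 128 + 33) gives (1,4) = 18.
The remaining cell in row 3 is (3,4) = 340 − 257 = 83.
Using column 5: 33 + 28 + 123 + 63 + ? → (4,5) = 340 − 247 = 93.
Row 4 needs 340; the known cells sum to 262, so (4,4) = 78.
Column 4 needs 340; the known cells sum to 227, so (2,4) = 113.
Main diagonal: 73 + 68 + 78 + 63 + ? = 340, so (2,2) = 58.
Using anti-diagonal: 33 + 113 + 68 + 23 + ? → (5,1) = 340 − 237 = 103.
The remaining cell in column 1 is (2,1) = 340 − 297 = 43.
Using column 2: 88 + 58 + 53 + 23 + ? → (5,2) = 340 − 222 = 118.
Row 2: 43 + 58 + 113 + 28 + ? = 340, so (2,3) = 98.
Row 5 must total 340; the given cells sum to 332, so (5,3) = 8.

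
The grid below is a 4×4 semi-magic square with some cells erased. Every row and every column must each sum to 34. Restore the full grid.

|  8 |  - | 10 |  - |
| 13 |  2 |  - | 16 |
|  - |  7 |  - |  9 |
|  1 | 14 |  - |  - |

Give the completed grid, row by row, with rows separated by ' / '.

From row 2, 34 − (13 + 2 + 16) gives (2,3) = 3.
Column 1 must total 34; the given cells sum to 22, so (3,1) = 12.
Using column 2: 2 + 7 + 14 + ? → (1,2) = 34 − 23 = 11.
From row 1, 34 − (8 + 11 + 10) gives (1,4) = 5.
Row 3 needs 34; the known cells sum to 28, so (3,3) = 6.
Column 3 must total 34; the given cells sum to 19, so (4,3) = 15.
Column 4 needs 34; the known cells sum to 30, so (4,4) = 4.

8 11 10 5 / 13 2 3 16 / 12 7 6 9 / 1 14 15 4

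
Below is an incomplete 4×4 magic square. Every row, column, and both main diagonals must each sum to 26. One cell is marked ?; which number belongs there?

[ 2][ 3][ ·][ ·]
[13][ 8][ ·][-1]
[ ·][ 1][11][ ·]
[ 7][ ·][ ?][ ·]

0

Row 2: 13 + 8 + (-1) + ? = 26, so (2,3) = 6.
Column 1 must total 26; the given cells sum to 22, so (3,1) = 4.
Column 2 needs 26; the known cells sum to 12, so (4,2) = 14.
Main diagonal must total 26; the given cells sum to 21, so (4,4) = 5.
Using anti-diagonal: 6 + 1 + 7 + ? → (1,4) = 26 − 14 = 12.
Using row 1: 2 + 3 + 12 + ? → (1,3) = 26 − 17 = 9.
Using row 3: 4 + 1 + 11 + ? → (3,4) = 26 − 16 = 10.
From row 4, 26 − (7 + 14 + 5) gives (4,3) = 0.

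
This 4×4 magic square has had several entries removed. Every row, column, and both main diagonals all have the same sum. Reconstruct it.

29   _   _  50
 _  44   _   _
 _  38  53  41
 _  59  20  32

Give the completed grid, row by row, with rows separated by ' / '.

Main diagonal is already complete: 29 + 44 + 53 + 32 = 158, so that is the magic constant.
Using row 3: 38 + 53 + 41 + ? → (3,1) = 158 − 132 = 26.
Using row 4: 59 + 20 + 32 + ? → (4,1) = 158 − 111 = 47.
Using column 1: 29 + 26 + 47 + ? → (2,1) = 158 − 102 = 56.
Column 2 must total 158; the given cells sum to 141, so (1,2) = 17.
The remaining cell in column 4 is (2,4) = 158 − 123 = 35.
Anti-diagonal: 50 + 38 + 47 + ? = 158, so (2,3) = 23.
Row 1: 29 + 17 + 50 + ? = 158, so (1,3) = 62.

29 17 62 50 / 56 44 23 35 / 26 38 53 41 / 47 59 20 32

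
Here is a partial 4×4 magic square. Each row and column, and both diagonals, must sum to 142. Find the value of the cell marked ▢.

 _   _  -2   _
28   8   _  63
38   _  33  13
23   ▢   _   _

Row 2 needs 142; the known cells sum to 99, so (2,3) = 43.
Using row 3: 38 + 33 + 13 + ? → (3,2) = 142 − 84 = 58.
Column 1 must total 142; the given cells sum to 89, so (1,1) = 53.
The remaining cell in column 3 is (4,3) = 142 − 74 = 68.
Main diagonal needs 142; the known cells sum to 94, so (4,4) = 48.
The remaining cell in anti-diagonal is (1,4) = 142 − 124 = 18.
Row 1 needs 142; the known cells sum to 69, so (1,2) = 73.
The remaining cell in row 4 is (4,2) = 142 − 139 = 3.

3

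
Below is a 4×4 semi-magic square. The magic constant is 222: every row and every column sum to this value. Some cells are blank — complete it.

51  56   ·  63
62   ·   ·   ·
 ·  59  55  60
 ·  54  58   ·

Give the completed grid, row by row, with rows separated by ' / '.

51 56 52 63 / 62 53 57 50 / 48 59 55 60 / 61 54 58 49

Row 1 needs 222; the known cells sum to 170, so (1,3) = 52.
Row 3: 59 + 55 + 60 + ? = 222, so (3,1) = 48.
Column 1 needs 222; the known cells sum to 161, so (4,1) = 61.
Column 2 needs 222; the known cells sum to 169, so (2,2) = 53.
Column 3 needs 222; the known cells sum to 165, so (2,3) = 57.
The remaining cell in row 2 is (2,4) = 222 − 172 = 50.
Row 4 must total 222; the given cells sum to 173, so (4,4) = 49.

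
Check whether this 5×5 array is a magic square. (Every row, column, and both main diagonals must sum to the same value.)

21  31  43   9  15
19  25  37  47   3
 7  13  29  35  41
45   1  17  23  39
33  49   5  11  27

Row 1: 21 + 31 + 43 + 9 + 15 = 119.
Row 2: 19 + 25 + 37 + 47 + 3 = 131.
Row 3: 7 + 13 + 29 + 35 + 41 = 125.
Row 4: 45 + 1 + 17 + 23 + 39 = 125.
Row 5: 33 + 49 + 5 + 11 + 27 = 125.
Column 1: 21 + 19 + 7 + 45 + 33 = 125.
Column 2: 31 + 25 + 13 + 1 + 49 = 119.
Column 3: 43 + 37 + 29 + 17 + 5 = 131.
Column 4: 9 + 47 + 35 + 23 + 11 = 125.
Column 5: 15 + 3 + 41 + 39 + 27 = 125.
Main diagonal: 21 + 25 + 29 + 23 + 27 = 125.
Anti-diagonal: 15 + 47 + 29 + 1 + 33 = 125.

No — row 2 sums to 131 but column 4 sums to 125.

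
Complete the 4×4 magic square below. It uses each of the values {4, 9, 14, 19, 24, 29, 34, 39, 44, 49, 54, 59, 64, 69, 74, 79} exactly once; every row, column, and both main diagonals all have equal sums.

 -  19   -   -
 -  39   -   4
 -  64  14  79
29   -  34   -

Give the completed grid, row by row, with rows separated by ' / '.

54 19 69 24 / 74 39 49 4 / 9 64 14 79 / 29 44 34 59

The 16 entries sum to 664, so each line sums to 664/4 = 166.
The remaining cell in row 3 is (3,1) = 166 − 157 = 9.
From column 2, 166 − (19 + 39 + 64) gives (4,2) = 44.
From row 4, 166 − (29 + 44 + 34) gives (4,4) = 59.
The remaining cell in column 4 is (1,4) = 166 − 142 = 24.
Main diagonal: 39 + 14 + 59 + ? = 166, so (1,1) = 54.
Anti-diagonal: 24 + 64 + 29 + ? = 166, so (2,3) = 49.
From row 1, 166 − (54 + 19 + 24) gives (1,3) = 69.
From row 2, 166 − (39 + 49 + 4) gives (2,1) = 74.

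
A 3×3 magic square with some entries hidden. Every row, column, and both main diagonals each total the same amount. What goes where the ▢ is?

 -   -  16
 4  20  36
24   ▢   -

28

Anti-diagonal is complete and sums to 60; that is the magic constant.
The remaining cell in column 1 is (1,1) = 60 − 28 = 32.
The remaining cell in column 3 is (3,3) = 60 − 52 = 8.
The remaining cell in row 1 is (1,2) = 60 − 48 = 12.
Row 3 needs 60; the known cells sum to 32, so (3,2) = 28.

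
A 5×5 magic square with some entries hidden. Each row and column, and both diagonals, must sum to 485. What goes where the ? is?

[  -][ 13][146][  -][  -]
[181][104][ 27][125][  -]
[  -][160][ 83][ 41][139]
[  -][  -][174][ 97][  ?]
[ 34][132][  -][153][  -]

Using row 2: 181 + 104 + 27 + 125 + ? → (2,5) = 485 − 437 = 48.
Row 3 needs 485; the known cells sum to 423, so (3,1) = 62.
The remaining cell in column 2 is (4,2) = 485 − 409 = 76.
From column 3, 485 − (146 + 27 + 83 + 174) gives (5,3) = 55.
Column 4: 125 + 41 + 97 + 153 + ? = 485, so (1,4) = 69.
Anti-diagonal must total 485; the given cells sum to 318, so (1,5) = 167.
From row 1, 485 − (13 + 146 + 69 + 167) gives (1,1) = 90.
Row 5 must total 485; the given cells sum to 374, so (5,5) = 111.
The remaining cell in column 1 is (4,1) = 485 − 367 = 118.
Using column 5: 167 + 48 + 139 + 111 + ? → (4,5) = 485 − 465 = 20.

20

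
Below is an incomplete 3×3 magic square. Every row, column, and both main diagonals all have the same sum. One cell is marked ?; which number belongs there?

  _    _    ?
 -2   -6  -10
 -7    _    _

Row 2 is complete and sums to -18; that is the magic constant.
Column 1: -2 + (-7) + ? = -18, so (1,1) = -9.
Using main diagonal: -9 + (-6) + ? → (3,3) = -18 − (-15) = -3.
Using anti-diagonal: -6 + (-7) + ? → (1,3) = -18 − (-13) = -5.

-5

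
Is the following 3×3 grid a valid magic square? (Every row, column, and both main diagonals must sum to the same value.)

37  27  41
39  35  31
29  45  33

No — column 3 sums to 105 but column 2 sums to 107.

Row 1: 37 + 27 + 41 = 105.
Row 2: 39 + 35 + 31 = 105.
Row 3: 29 + 45 + 33 = 107.
Column 1: 37 + 39 + 29 = 105.
Column 2: 27 + 35 + 45 = 107.
Column 3: 41 + 31 + 33 = 105.
Main diagonal: 37 + 35 + 33 = 105.
Anti-diagonal: 41 + 35 + 29 = 105.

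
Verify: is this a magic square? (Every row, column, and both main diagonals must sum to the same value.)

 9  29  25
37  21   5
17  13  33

Row 1: 9 + 29 + 25 = 63.
Row 2: 37 + 21 + 5 = 63.
Row 3: 17 + 13 + 33 = 63.
Column 1: 9 + 37 + 17 = 63.
Column 2: 29 + 21 + 13 = 63.
Column 3: 25 + 5 + 33 = 63.
Main diagonal: 9 + 21 + 33 = 63.
Anti-diagonal: 25 + 21 + 17 = 63.
All lines sum to 63.

Yes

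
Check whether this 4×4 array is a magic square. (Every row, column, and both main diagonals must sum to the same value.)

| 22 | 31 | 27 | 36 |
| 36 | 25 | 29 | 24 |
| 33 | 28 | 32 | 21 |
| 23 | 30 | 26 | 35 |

No — column 3 sums to 114 but row 1 sums to 116.

Row 1: 22 + 31 + 27 + 36 = 116.
Row 2: 36 + 25 + 29 + 24 = 114.
Row 3: 33 + 28 + 32 + 21 = 114.
Row 4: 23 + 30 + 26 + 35 = 114.
Column 1: 22 + 36 + 33 + 23 = 114.
Column 2: 31 + 25 + 28 + 30 = 114.
Column 3: 27 + 29 + 32 + 26 = 114.
Column 4: 36 + 24 + 21 + 35 = 116.
Main diagonal: 22 + 25 + 32 + 35 = 114.
Anti-diagonal: 36 + 29 + 28 + 23 = 116.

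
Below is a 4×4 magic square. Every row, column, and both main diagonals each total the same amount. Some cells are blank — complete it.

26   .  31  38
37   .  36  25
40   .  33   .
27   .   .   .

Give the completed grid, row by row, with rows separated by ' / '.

Column 1 is already complete: 26 + 37 + 40 + 27 = 130, so that is the magic constant.
Row 1: 26 + 31 + 38 + ? = 130, so (1,2) = 35.
Using row 2: 37 + 36 + 25 + ? → (2,2) = 130 − 98 = 32.
From column 3, 130 − (31 + 36 + 33) gives (4,3) = 30.
Main diagonal: 26 + 32 + 33 + ? = 130, so (4,4) = 39.
Anti-diagonal must total 130; the given cells sum to 101, so (3,2) = 29.
Row 3: 40 + 29 + 33 + ? = 130, so (3,4) = 28.
Row 4: 27 + 30 + 39 + ? = 130, so (4,2) = 34.

26 35 31 38 / 37 32 36 25 / 40 29 33 28 / 27 34 30 39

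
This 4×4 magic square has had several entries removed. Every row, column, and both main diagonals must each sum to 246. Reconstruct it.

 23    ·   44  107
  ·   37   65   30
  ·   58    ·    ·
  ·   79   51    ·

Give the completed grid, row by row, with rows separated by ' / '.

23 72 44 107 / 114 37 65 30 / 93 58 86 9 / 16 79 51 100

Using row 1: 23 + 44 + 107 + ? → (1,2) = 246 − 174 = 72.
Row 2 needs 246; the known cells sum to 132, so (2,1) = 114.
Column 3: 44 + 65 + 51 + ? = 246, so (3,3) = 86.
Main diagonal must total 246; the given cells sum to 146, so (4,4) = 100.
Using anti-diagonal: 107 + 65 + 58 + ? → (4,1) = 246 − 230 = 16.
Column 1 must total 246; the given cells sum to 153, so (3,1) = 93.
The remaining cell in column 4 is (3,4) = 246 − 237 = 9.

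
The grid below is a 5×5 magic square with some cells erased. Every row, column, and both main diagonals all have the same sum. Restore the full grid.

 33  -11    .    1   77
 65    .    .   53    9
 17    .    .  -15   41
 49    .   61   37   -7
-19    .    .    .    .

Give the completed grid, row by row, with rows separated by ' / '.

33 -11 45 1 77 / 65 21 -3 53 9 / 17 73 29 -15 41 / 49 5 61 37 -7 / -19 57 13 69 25

Column 1 is already complete: 33 + 65 + 17 + 49 + -19 = 145, so that is the magic constant.
The remaining cell in row 1 is (1,3) = 145 − 100 = 45.
Using row 4: 49 + 61 + 37 + (-7) + ? → (4,2) = 145 − 140 = 5.
Column 4 must total 145; the given cells sum to 76, so (5,4) = 69.
The remaining cell in column 5 is (5,5) = 145 − 120 = 25.
Anti-diagonal: 77 + 53 + 5 + (-19) + ? = 145, so (3,3) = 29.
Row 3: 17 + 29 + (-15) + 41 + ? = 145, so (3,2) = 73.
Main diagonal must total 145; the given cells sum to 124, so (2,2) = 21.
From row 2, 145 − (65 + 21 + 53 + 9) gives (2,3) = -3.
Column 2: -11 + 21 + 73 + 5 + ? = 145, so (5,2) = 57.
Column 3: 45 + (-3) + 29 + 61 + ? = 145, so (5,3) = 13.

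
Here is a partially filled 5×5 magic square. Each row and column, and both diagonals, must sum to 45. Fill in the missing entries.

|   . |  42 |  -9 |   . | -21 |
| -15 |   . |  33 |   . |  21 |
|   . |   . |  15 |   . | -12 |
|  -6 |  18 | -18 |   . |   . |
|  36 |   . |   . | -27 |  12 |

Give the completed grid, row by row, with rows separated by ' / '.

3 42 -9 30 -21 / -15 9 33 -3 21 / 27 -24 15 39 -12 / -6 18 -18 6 45 / 36 0 24 -27 12

From column 3, 45 − (-9 + 33 + 15 + (-18)) gives (5,3) = 24.
Column 5 must total 45; the given cells sum to 0, so (4,5) = 45.
Anti-diagonal must total 45; the given cells sum to 48, so (2,4) = -3.
Row 2 needs 45; the known cells sum to 36, so (2,2) = 9.
The remaining cell in row 4 is (4,4) = 45 − 39 = 6.
Row 5 needs 45; the known cells sum to 45, so (5,2) = 0.
Column 2 needs 45; the known cells sum to 69, so (3,2) = -24.
Main diagonal must total 45; the given cells sum to 42, so (1,1) = 3.
Row 1 must total 45; the given cells sum to 15, so (1,4) = 30.
From column 1, 45 − (3 + (-15) + (-6) + 36) gives (3,1) = 27.
From column 4, 45 − (30 + (-3) + 6 + (-27)) gives (3,4) = 39.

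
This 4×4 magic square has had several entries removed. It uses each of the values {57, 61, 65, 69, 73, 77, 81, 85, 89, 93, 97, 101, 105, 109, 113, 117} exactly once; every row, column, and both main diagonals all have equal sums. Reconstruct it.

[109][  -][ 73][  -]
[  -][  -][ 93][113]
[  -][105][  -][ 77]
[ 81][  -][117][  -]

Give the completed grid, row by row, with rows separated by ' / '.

The 16 entries sum to 1392, so each line sums to 1392/4 = 348.
Column 3: 73 + 93 + 117 + ? = 348, so (3,3) = 65.
From anti-diagonal, 348 − (93 + 105 + 81) gives (1,4) = 69.
The remaining cell in row 1 is (1,2) = 348 − 251 = 97.
Row 3 needs 348; the known cells sum to 247, so (3,1) = 101.
Using column 1: 109 + 101 + 81 + ? → (2,1) = 348 − 291 = 57.
Column 4: 69 + 113 + 77 + ? = 348, so (4,4) = 89.
From main diagonal, 348 − (109 + 65 + 89) gives (2,2) = 85.
Row 4: 81 + 117 + 89 + ? = 348, so (4,2) = 61.

109 97 73 69 / 57 85 93 113 / 101 105 65 77 / 81 61 117 89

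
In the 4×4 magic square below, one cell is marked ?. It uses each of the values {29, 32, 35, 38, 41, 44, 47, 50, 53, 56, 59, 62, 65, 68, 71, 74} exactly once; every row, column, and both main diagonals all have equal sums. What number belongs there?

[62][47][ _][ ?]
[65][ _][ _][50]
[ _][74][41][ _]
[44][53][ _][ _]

29

The 16 entries sum to 824, so each line sums to 824/4 = 206.
Using column 1: 62 + 65 + 44 + ? → (3,1) = 206 − 171 = 35.
Column 2 must total 206; the given cells sum to 174, so (2,2) = 32.
Using main diagonal: 62 + 32 + 41 + ? → (4,4) = 206 − 135 = 71.
From row 2, 206 − (65 + 32 + 50) gives (2,3) = 59.
Using row 3: 35 + 74 + 41 + ? → (3,4) = 206 − 150 = 56.
Row 4 must total 206; the given cells sum to 168, so (4,3) = 38.
From column 3, 206 − (59 + 41 + 38) gives (1,3) = 68.
Column 4: 50 + 56 + 71 + ? = 206, so (1,4) = 29.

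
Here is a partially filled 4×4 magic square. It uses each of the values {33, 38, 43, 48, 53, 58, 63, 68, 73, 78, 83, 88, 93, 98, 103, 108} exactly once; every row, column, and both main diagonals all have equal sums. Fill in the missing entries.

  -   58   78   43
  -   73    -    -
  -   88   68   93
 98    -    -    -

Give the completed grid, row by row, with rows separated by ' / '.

The 16 entries sum to 1128, so each line sums to 1128/4 = 282.
Row 1: 58 + 78 + 43 + ? = 282, so (1,1) = 103.
Row 3: 88 + 68 + 93 + ? = 282, so (3,1) = 33.
Column 1: 103 + 33 + 98 + ? = 282, so (2,1) = 48.
Using column 2: 58 + 73 + 88 + ? → (4,2) = 282 − 219 = 63.
From main diagonal, 282 − (103 + 73 + 68) gives (4,4) = 38.
Anti-diagonal: 43 + 88 + 98 + ? = 282, so (2,3) = 53.
Row 2: 48 + 73 + 53 + ? = 282, so (2,4) = 108.
Row 4 must total 282; the given cells sum to 199, so (4,3) = 83.

103 58 78 43 / 48 73 53 108 / 33 88 68 93 / 98 63 83 38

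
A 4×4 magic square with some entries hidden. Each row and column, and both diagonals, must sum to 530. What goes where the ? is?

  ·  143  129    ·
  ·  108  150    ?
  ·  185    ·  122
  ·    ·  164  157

171

Column 2: 143 + 108 + 185 + ? = 530, so (4,2) = 94.
From column 3, 530 − (129 + 150 + 164) gives (3,3) = 87.
Main diagonal must total 530; the given cells sum to 352, so (1,1) = 178.
Row 1: 178 + 143 + 129 + ? = 530, so (1,4) = 80.
Row 3: 185 + 87 + 122 + ? = 530, so (3,1) = 136.
Using row 4: 94 + 164 + 157 + ? → (4,1) = 530 − 415 = 115.
Using column 1: 178 + 136 + 115 + ? → (2,1) = 530 − 429 = 101.
Column 4 needs 530; the known cells sum to 359, so (2,4) = 171.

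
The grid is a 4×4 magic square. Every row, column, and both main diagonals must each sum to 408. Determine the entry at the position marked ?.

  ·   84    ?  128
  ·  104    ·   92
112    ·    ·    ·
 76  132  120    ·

72

The remaining cell in row 4 is (4,4) = 408 − 328 = 80.
Column 2: 84 + 104 + 132 + ? = 408, so (3,2) = 88.
Column 4 needs 408; the known cells sum to 300, so (3,4) = 108.
Anti-diagonal: 128 + 88 + 76 + ? = 408, so (2,3) = 116.
Row 2 must total 408; the given cells sum to 312, so (2,1) = 96.
Row 3 needs 408; the known cells sum to 308, so (3,3) = 100.
Using column 1: 96 + 112 + 76 + ? → (1,1) = 408 − 284 = 124.
The remaining cell in column 3 is (1,3) = 408 − 336 = 72.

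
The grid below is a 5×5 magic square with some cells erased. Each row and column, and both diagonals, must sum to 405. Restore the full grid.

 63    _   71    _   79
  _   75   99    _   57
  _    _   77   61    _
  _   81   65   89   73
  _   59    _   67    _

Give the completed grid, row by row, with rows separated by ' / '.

63 87 71 105 79 / 91 75 99 83 57 / 69 103 77 61 95 / 97 81 65 89 73 / 85 59 93 67 101

Row 4: 81 + 65 + 89 + 73 + ? = 405, so (4,1) = 97.
The remaining cell in column 3 is (5,3) = 405 − 312 = 93.
Main diagonal must total 405; the given cells sum to 304, so (5,5) = 101.
Row 5 must total 405; the given cells sum to 320, so (5,1) = 85.
Column 5: 79 + 57 + 73 + 101 + ? = 405, so (3,5) = 95.
Using anti-diagonal: 79 + 77 + 81 + 85 + ? → (2,4) = 405 − 322 = 83.
From row 2, 405 − (75 + 99 + 83 + 57) gives (2,1) = 91.
Using column 1: 63 + 91 + 97 + 85 + ? → (3,1) = 405 − 336 = 69.
From column 4, 405 − (83 + 61 + 89 + 67) gives (1,4) = 105.
From row 1, 405 − (63 + 71 + 105 + 79) gives (1,2) = 87.
The remaining cell in row 3 is (3,2) = 405 − 302 = 103.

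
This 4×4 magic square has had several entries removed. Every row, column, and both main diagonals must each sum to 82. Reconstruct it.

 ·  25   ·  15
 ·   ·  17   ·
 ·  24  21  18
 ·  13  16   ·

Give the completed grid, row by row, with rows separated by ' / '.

14 25 28 15 / 23 20 17 22 / 19 24 21 18 / 26 13 16 27

The remaining cell in row 3 is (3,1) = 82 − 63 = 19.
Column 2: 25 + 24 + 13 + ? = 82, so (2,2) = 20.
Column 3 needs 82; the known cells sum to 54, so (1,3) = 28.
The remaining cell in anti-diagonal is (4,1) = 82 − 56 = 26.
Row 1 must total 82; the given cells sum to 68, so (1,1) = 14.
Row 4 needs 82; the known cells sum to 55, so (4,4) = 27.
Using column 1: 14 + 19 + 26 + ? → (2,1) = 82 − 59 = 23.
Column 4 must total 82; the given cells sum to 60, so (2,4) = 22.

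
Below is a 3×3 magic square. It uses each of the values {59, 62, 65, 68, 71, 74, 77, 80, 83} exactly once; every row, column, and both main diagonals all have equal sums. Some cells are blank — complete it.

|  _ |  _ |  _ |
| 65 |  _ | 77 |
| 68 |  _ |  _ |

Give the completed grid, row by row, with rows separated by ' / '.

The 9 entries sum to 639, so each line sums to 639/3 = 213.
Using row 2: 65 + 77 + ? → (2,2) = 213 − 142 = 71.
Column 1 needs 213; the known cells sum to 133, so (1,1) = 80.
Using main diagonal: 80 + 71 + ? → (3,3) = 213 − 151 = 62.
Anti-diagonal must total 213; the given cells sum to 139, so (1,3) = 74.
The remaining cell in row 1 is (1,2) = 213 − 154 = 59.
Row 3 needs 213; the known cells sum to 130, so (3,2) = 83.

80 59 74 / 65 71 77 / 68 83 62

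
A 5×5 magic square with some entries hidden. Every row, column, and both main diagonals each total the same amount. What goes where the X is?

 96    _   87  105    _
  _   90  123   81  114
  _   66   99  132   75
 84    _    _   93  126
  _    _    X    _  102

Main diagonal is complete and sums to 480; that is the magic constant.
Row 2 needs 480; the known cells sum to 408, so (2,1) = 72.
Row 3 must total 480; the given cells sum to 372, so (3,1) = 108.
Column 1 must total 480; the given cells sum to 360, so (5,1) = 120.
From column 4, 480 − (105 + 81 + 132 + 93) gives (5,4) = 69.
Column 5 needs 480; the known cells sum to 417, so (1,5) = 63.
Anti-diagonal: 63 + 81 + 99 + 120 + ? = 480, so (4,2) = 117.
Row 1 needs 480; the known cells sum to 351, so (1,2) = 129.
The remaining cell in row 4 is (4,3) = 480 − 420 = 60.
Column 2 needs 480; the known cells sum to 402, so (5,2) = 78.
The remaining cell in column 3 is (5,3) = 480 − 369 = 111.

111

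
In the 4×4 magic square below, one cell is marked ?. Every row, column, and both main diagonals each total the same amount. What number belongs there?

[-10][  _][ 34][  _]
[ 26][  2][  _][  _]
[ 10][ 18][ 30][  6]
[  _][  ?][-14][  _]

Row 3 is complete and sums to 64; that is the magic constant.
The remaining cell in column 1 is (4,1) = 64 − 26 = 38.
Column 3 must total 64; the given cells sum to 50, so (2,3) = 14.
From main diagonal, 64 − (-10 + 2 + 30) gives (4,4) = 42.
Using anti-diagonal: 14 + 18 + 38 + ? → (1,4) = 64 − 70 = -6.
The remaining cell in row 1 is (1,2) = 64 − 18 = 46.
Row 2 must total 64; the given cells sum to 42, so (2,4) = 22.
Using row 4: 38 + (-14) + 42 + ? → (4,2) = 64 − 66 = -2.

-2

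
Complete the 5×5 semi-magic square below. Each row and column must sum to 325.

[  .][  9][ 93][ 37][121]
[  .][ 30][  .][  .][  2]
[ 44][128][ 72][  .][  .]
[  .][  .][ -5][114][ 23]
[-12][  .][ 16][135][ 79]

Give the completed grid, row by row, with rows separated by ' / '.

Row 1: 9 + 93 + 37 + 121 + ? = 325, so (1,1) = 65.
Row 5: -12 + 16 + 135 + 79 + ? = 325, so (5,2) = 107.
Column 2: 9 + 30 + 128 + 107 + ? = 325, so (4,2) = 51.
Column 3 needs 325; the known cells sum to 176, so (2,3) = 149.
Using column 5: 121 + 2 + 23 + 79 + ? → (3,5) = 325 − 225 = 100.
Row 3 must total 325; the given cells sum to 344, so (3,4) = -19.
The remaining cell in row 4 is (4,1) = 325 − 183 = 142.
Column 1 needs 325; the known cells sum to 239, so (2,1) = 86.
Using column 4: 37 + (-19) + 114 + 135 + ? → (2,4) = 325 − 267 = 58.

65 9 93 37 121 / 86 30 149 58 2 / 44 128 72 -19 100 / 142 51 -5 114 23 / -12 107 16 135 79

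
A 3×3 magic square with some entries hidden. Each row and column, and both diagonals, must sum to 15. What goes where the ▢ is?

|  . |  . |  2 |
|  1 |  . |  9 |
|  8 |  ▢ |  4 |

Using row 2: 1 + 9 + ? → (2,2) = 15 − 10 = 5.
Row 3 must total 15; the given cells sum to 12, so (3,2) = 3.

3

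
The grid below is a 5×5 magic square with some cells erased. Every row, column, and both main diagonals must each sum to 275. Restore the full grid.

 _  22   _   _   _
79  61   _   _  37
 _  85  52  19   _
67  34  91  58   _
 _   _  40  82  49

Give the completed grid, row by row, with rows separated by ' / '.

55 22 64 46 88 / 79 61 28 70 37 / 43 85 52 19 76 / 67 34 91 58 25 / 31 73 40 82 49

From row 4, 275 − (67 + 34 + 91 + 58) gives (4,5) = 25.
Column 2 needs 275; the known cells sum to 202, so (5,2) = 73.
From main diagonal, 275 − (61 + 52 + 58 + 49) gives (1,1) = 55.
Row 5: 73 + 40 + 82 + 49 + ? = 275, so (5,1) = 31.
Column 1: 55 + 79 + 67 + 31 + ? = 275, so (3,1) = 43.
Row 3: 43 + 85 + 52 + 19 + ? = 275, so (3,5) = 76.
Using column 5: 37 + 76 + 25 + 49 + ? → (1,5) = 275 − 187 = 88.
Anti-diagonal must total 275; the given cells sum to 205, so (2,4) = 70.
Row 2: 79 + 61 + 70 + 37 + ? = 275, so (2,3) = 28.
From column 3, 275 − (28 + 52 + 91 + 40) gives (1,3) = 64.
Column 4 needs 275; the known cells sum to 229, so (1,4) = 46.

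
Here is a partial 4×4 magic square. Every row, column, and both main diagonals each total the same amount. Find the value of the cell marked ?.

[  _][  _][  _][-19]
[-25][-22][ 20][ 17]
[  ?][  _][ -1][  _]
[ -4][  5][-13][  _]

Row 2 is complete and sums to -10; that is the magic constant.
Row 4 needs -10; the known cells sum to -12, so (4,4) = 2.
From column 3, -10 − (20 + (-1) + (-13)) gives (1,3) = -16.
Column 4: -19 + 17 + 2 + ? = -10, so (3,4) = -10.
Main diagonal must total -10; the given cells sum to -21, so (1,1) = 11.
Using anti-diagonal: -19 + 20 + (-4) + ? → (3,2) = -10 − (-3) = -7.
From row 1, -10 − (11 + (-16) + (-19)) gives (1,2) = 14.
Row 3 needs -10; the known cells sum to -18, so (3,1) = 8.

8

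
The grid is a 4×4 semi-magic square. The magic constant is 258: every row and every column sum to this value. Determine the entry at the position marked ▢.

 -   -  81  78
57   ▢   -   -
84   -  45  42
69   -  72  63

Row 3 needs 258; the known cells sum to 171, so (3,2) = 87.
Using row 4: 69 + 72 + 63 + ? → (4,2) = 258 − 204 = 54.
From column 1, 258 − (57 + 84 + 69) gives (1,1) = 48.
From column 3, 258 − (81 + 45 + 72) gives (2,3) = 60.
The remaining cell in column 4 is (2,4) = 258 − 183 = 75.
Row 1 must total 258; the given cells sum to 207, so (1,2) = 51.
The remaining cell in row 2 is (2,2) = 258 − 192 = 66.

66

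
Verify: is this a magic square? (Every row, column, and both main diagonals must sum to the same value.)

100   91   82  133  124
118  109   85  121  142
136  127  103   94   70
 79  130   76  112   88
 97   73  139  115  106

No — row 5 sums to 530 but row 2 sums to 575.

Row 1: 100 + 91 + 82 + 133 + 124 = 530.
Row 2: 118 + 109 + 85 + 121 + 142 = 575.
Row 3: 136 + 127 + 103 + 94 + 70 = 530.
Row 4: 79 + 130 + 76 + 112 + 88 = 485.
Row 5: 97 + 73 + 139 + 115 + 106 = 530.
Column 1: 100 + 118 + 136 + 79 + 97 = 530.
Column 2: 91 + 109 + 127 + 130 + 73 = 530.
Column 3: 82 + 85 + 103 + 76 + 139 = 485.
Column 4: 133 + 121 + 94 + 112 + 115 = 575.
Column 5: 124 + 142 + 70 + 88 + 106 = 530.
Main diagonal: 100 + 109 + 103 + 112 + 106 = 530.
Anti-diagonal: 124 + 121 + 103 + 130 + 97 = 575.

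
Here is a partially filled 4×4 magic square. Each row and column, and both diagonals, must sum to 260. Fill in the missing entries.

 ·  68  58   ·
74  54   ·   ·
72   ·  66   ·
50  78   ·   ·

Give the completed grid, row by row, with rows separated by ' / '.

64 68 58 70 / 74 54 80 52 / 72 60 66 62 / 50 78 56 76

The remaining cell in column 1 is (1,1) = 260 − 196 = 64.
Using column 2: 68 + 54 + 78 + ? → (3,2) = 260 − 200 = 60.
Main diagonal needs 260; the known cells sum to 184, so (4,4) = 76.
Row 1 needs 260; the known cells sum to 190, so (1,4) = 70.
The remaining cell in row 3 is (3,4) = 260 − 198 = 62.
From row 4, 260 − (50 + 78 + 76) gives (4,3) = 56.
Column 3 must total 260; the given cells sum to 180, so (2,3) = 80.
Column 4 must total 260; the given cells sum to 208, so (2,4) = 52.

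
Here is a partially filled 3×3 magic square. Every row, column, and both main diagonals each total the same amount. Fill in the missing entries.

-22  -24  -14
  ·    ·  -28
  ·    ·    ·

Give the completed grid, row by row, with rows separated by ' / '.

Row 1 is already complete: -22 + -24 + -14 = -60, so that is the magic constant.
Column 3 needs -60; the known cells sum to -42, so (3,3) = -18.
Main diagonal must total -60; the given cells sum to -40, so (2,2) = -20.
From anti-diagonal, -60 − (-14 + (-20)) gives (3,1) = -26.
Using row 2: -20 + (-28) + ? → (2,1) = -60 − (-48) = -12.
The remaining cell in row 3 is (3,2) = -60 − (-44) = -16.

-22 -24 -14 / -12 -20 -28 / -26 -16 -18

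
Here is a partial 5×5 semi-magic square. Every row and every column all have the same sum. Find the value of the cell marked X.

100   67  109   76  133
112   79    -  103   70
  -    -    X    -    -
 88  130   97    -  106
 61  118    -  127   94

Row 1 is complete and sums to 485; that is the magic constant.
Using row 2: 112 + 79 + 103 + 70 + ? → (2,3) = 485 − 364 = 121.
The remaining cell in row 4 is (4,4) = 485 − 421 = 64.
From row 5, 485 − (61 + 118 + 127 + 94) gives (5,3) = 85.
Column 1: 100 + 112 + 88 + 61 + ? = 485, so (3,1) = 124.
From column 2, 485 − (67 + 79 + 130 + 118) gives (3,2) = 91.
Column 3: 109 + 121 + 97 + 85 + ? = 485, so (3,3) = 73.

73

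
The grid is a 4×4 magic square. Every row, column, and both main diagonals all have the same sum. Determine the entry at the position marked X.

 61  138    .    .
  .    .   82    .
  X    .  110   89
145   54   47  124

Row 4 is complete and sums to 370; that is the magic constant.
Using column 3: 82 + 110 + 47 + ? → (1,3) = 370 − 239 = 131.
The remaining cell in main diagonal is (2,2) = 370 − 295 = 75.
Row 1 needs 370; the known cells sum to 330, so (1,4) = 40.
Column 2 needs 370; the known cells sum to 267, so (3,2) = 103.
Column 4 needs 370; the known cells sum to 253, so (2,4) = 117.
Row 2: 75 + 82 + 117 + ? = 370, so (2,1) = 96.
Row 3 must total 370; the given cells sum to 302, so (3,1) = 68.

68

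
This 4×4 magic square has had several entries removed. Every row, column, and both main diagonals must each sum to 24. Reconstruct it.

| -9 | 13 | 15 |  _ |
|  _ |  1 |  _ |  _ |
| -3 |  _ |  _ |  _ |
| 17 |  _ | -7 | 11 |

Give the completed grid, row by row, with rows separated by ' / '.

Row 1 needs 24; the known cells sum to 19, so (1,4) = 5.
The remaining cell in row 4 is (4,2) = 24 − 21 = 3.
The remaining cell in column 1 is (2,1) = 24 − 5 = 19.
Column 2 needs 24; the known cells sum to 17, so (3,2) = 7.
Main diagonal needs 24; the known cells sum to 3, so (3,3) = 21.
Anti-diagonal must total 24; the given cells sum to 29, so (2,3) = -5.
Row 2: 19 + 1 + (-5) + ? = 24, so (2,4) = 9.
Row 3 must total 24; the given cells sum to 25, so (3,4) = -1.

-9 13 15 5 / 19 1 -5 9 / -3 7 21 -1 / 17 3 -7 11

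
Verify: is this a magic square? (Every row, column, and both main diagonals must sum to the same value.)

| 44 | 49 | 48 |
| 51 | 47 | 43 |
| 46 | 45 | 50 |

Yes

Row 1: 44 + 49 + 48 = 141.
Row 2: 51 + 47 + 43 = 141.
Row 3: 46 + 45 + 50 = 141.
Column 1: 44 + 51 + 46 = 141.
Column 2: 49 + 47 + 45 = 141.
Column 3: 48 + 43 + 50 = 141.
Main diagonal: 44 + 47 + 50 = 141.
Anti-diagonal: 48 + 47 + 46 = 141.
All lines sum to 141.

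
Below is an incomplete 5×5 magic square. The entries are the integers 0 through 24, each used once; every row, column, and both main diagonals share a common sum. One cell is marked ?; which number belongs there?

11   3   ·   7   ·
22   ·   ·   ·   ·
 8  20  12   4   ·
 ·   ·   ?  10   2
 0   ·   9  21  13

23

The entries are 0 through 24, which sum to 300, so each line sums to 300/5 = 60.
Row 3 must total 60; the given cells sum to 44, so (3,5) = 16.
From row 5, 60 − (0 + 9 + 21 + 13) gives (5,2) = 17.
Column 1: 11 + 22 + 8 + 0 + ? = 60, so (4,1) = 19.
The remaining cell in column 4 is (2,4) = 60 − 42 = 18.
The remaining cell in main diagonal is (2,2) = 60 − 46 = 14.
The remaining cell in column 2 is (4,2) = 60 − 54 = 6.
Using anti-diagonal: 18 + 12 + 6 + 0 + ? → (1,5) = 60 − 36 = 24.
Using row 1: 11 + 3 + 7 + 24 + ? → (1,3) = 60 − 45 = 15.
Using row 4: 19 + 6 + 10 + 2 + ? → (4,3) = 60 − 37 = 23.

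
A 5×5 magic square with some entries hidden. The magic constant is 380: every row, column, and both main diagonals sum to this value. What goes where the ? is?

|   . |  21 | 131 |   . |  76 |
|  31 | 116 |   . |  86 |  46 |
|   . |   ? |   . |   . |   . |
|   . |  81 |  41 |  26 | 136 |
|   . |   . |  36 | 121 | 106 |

111

Row 2 must total 380; the given cells sum to 279, so (2,3) = 101.
From row 4, 380 − (81 + 41 + 26 + 136) gives (4,1) = 96.
Column 3: 131 + 101 + 41 + 36 + ? = 380, so (3,3) = 71.
Column 5 needs 380; the known cells sum to 364, so (3,5) = 16.
Main diagonal: 116 + 71 + 26 + 106 + ? = 380, so (1,1) = 61.
Anti-diagonal must total 380; the given cells sum to 314, so (5,1) = 66.
The remaining cell in row 1 is (1,4) = 380 − 289 = 91.
From row 5, 380 − (66 + 36 + 121 + 106) gives (5,2) = 51.
From column 1, 380 − (61 + 31 + 96 + 66) gives (3,1) = 126.
Column 2 needs 380; the known cells sum to 269, so (3,2) = 111.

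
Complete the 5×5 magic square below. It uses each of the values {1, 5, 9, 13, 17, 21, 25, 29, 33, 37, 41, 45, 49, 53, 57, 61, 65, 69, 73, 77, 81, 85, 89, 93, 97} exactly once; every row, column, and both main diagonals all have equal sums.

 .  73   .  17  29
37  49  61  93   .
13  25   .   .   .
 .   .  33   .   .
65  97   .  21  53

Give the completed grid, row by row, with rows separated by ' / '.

41 73 85 17 29 / 37 49 61 93 5 / 13 25 57 69 81 / 89 1 33 45 77 / 65 97 9 21 53

The 25 entries sum to 1225, so each line sums to 1225/5 = 245.
The remaining cell in row 2 is (2,5) = 245 − 240 = 5.
Row 5: 65 + 97 + 21 + 53 + ? = 245, so (5,3) = 9.
From column 2, 245 − (73 + 49 + 25 + 97) gives (4,2) = 1.
Anti-diagonal must total 245; the given cells sum to 188, so (3,3) = 57.
The remaining cell in column 3 is (1,3) = 245 − 160 = 85.
Row 1: 73 + 85 + 17 + 29 + ? = 245, so (1,1) = 41.
Column 1: 41 + 37 + 13 + 65 + ? = 245, so (4,1) = 89.
Using main diagonal: 41 + 49 + 57 + 53 + ? → (4,4) = 245 − 200 = 45.
Using row 4: 89 + 1 + 33 + 45 + ? → (4,5) = 245 − 168 = 77.
Column 4 needs 245; the known cells sum to 176, so (3,4) = 69.
From column 5, 245 − (29 + 5 + 77 + 53) gives (3,5) = 81.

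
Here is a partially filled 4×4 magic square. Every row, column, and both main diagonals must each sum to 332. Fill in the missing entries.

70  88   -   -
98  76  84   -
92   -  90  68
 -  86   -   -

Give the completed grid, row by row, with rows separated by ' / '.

Row 2 must total 332; the given cells sum to 258, so (2,4) = 74.
Row 3: 92 + 90 + 68 + ? = 332, so (3,2) = 82.
The remaining cell in column 1 is (4,1) = 332 − 260 = 72.
Main diagonal must total 332; the given cells sum to 236, so (4,4) = 96.
From anti-diagonal, 332 − (84 + 82 + 72) gives (1,4) = 94.
Using row 1: 70 + 88 + 94 + ? → (1,3) = 332 − 252 = 80.
Row 4 needs 332; the known cells sum to 254, so (4,3) = 78.

70 88 80 94 / 98 76 84 74 / 92 82 90 68 / 72 86 78 96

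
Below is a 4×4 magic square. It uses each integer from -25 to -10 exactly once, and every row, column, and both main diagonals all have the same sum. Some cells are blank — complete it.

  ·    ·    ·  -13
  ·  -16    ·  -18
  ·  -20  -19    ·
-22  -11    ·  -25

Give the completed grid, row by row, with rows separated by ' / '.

-10 -23 -24 -13 / -21 -16 -15 -18 / -17 -20 -19 -14 / -22 -11 -12 -25

The entries are -25 through -10, which sum to -280, so each line sums to -280/4 = -70.
Row 4 needs -70; the known cells sum to -58, so (4,3) = -12.
Column 2: -16 + (-20) + (-11) + ? = -70, so (1,2) = -23.
Column 4 needs -70; the known cells sum to -56, so (3,4) = -14.
From main diagonal, -70 − (-16 + (-19) + (-25)) gives (1,1) = -10.
Anti-diagonal needs -70; the known cells sum to -55, so (2,3) = -15.
Row 1 must total -70; the given cells sum to -46, so (1,3) = -24.
Row 2 must total -70; the given cells sum to -49, so (2,1) = -21.
Row 3 needs -70; the known cells sum to -53, so (3,1) = -17.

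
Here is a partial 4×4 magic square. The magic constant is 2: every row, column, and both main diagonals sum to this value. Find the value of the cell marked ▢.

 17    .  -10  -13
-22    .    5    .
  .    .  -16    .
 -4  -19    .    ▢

The remaining cell in row 1 is (1,2) = 2 − (-6) = 8.
Using column 1: 17 + (-22) + (-4) + ? → (3,1) = 2 − (-9) = 11.
The remaining cell in column 3 is (4,3) = 2 − (-21) = 23.
Using anti-diagonal: -13 + 5 + (-4) + ? → (3,2) = 2 − (-12) = 14.
Using row 3: 11 + 14 + (-16) + ? → (3,4) = 2 − 9 = -7.
Row 4: -4 + (-19) + 23 + ? = 2, so (4,4) = 2.

2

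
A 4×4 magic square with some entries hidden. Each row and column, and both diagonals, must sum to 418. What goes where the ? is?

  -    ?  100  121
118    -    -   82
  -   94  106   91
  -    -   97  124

Row 3 needs 418; the known cells sum to 291, so (3,1) = 127.
Column 3: 100 + 106 + 97 + ? = 418, so (2,3) = 115.
The remaining cell in anti-diagonal is (4,1) = 418 − 330 = 88.
Row 2: 118 + 115 + 82 + ? = 418, so (2,2) = 103.
Row 4 must total 418; the given cells sum to 309, so (4,2) = 109.
Column 1 must total 418; the given cells sum to 333, so (1,1) = 85.
The remaining cell in column 2 is (1,2) = 418 − 306 = 112.

112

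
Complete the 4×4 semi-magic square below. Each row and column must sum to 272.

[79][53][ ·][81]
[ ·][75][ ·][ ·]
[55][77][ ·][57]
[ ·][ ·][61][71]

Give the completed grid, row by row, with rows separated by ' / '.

Row 1 must total 272; the given cells sum to 213, so (1,3) = 59.
Row 3 must total 272; the given cells sum to 189, so (3,3) = 83.
Column 2: 53 + 75 + 77 + ? = 272, so (4,2) = 67.
Column 3 needs 272; the known cells sum to 203, so (2,3) = 69.
Column 4 needs 272; the known cells sum to 209, so (2,4) = 63.
The remaining cell in row 2 is (2,1) = 272 − 207 = 65.
Using row 4: 67 + 61 + 71 + ? → (4,1) = 272 − 199 = 73.

79 53 59 81 / 65 75 69 63 / 55 77 83 57 / 73 67 61 71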